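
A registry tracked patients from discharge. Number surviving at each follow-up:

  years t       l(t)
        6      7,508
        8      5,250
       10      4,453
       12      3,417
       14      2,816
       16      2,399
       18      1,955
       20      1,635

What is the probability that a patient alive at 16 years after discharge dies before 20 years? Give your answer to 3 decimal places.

0.318

P(die before 20 | alive at 16) = 1 − l(20)/l(16) = 1 − 1,635/2,399 = (764)/2,399 = 0.318466.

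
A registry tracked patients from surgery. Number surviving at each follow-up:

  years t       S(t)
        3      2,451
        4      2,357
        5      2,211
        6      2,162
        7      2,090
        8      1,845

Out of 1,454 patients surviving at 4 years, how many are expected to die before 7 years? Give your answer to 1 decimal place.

The relevant probability is 1 − 2,090/2,357 = 0.113280.
Expected number = 1,454 × 0.113280 = 164.7.

164.7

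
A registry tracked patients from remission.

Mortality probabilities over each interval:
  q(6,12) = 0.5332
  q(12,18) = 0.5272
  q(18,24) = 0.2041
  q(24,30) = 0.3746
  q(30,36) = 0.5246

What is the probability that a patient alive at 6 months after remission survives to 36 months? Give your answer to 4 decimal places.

0.0522

Chaining the interval survival probabilities: (1 − 0.5332) × (1 − 0.5272) × (1 − 0.2041) × (1 − 0.3746) × (1 − 0.5246).
= 0.4668 × 0.4728 × 0.7959 × 0.6254 × 0.4754 = 0.052226.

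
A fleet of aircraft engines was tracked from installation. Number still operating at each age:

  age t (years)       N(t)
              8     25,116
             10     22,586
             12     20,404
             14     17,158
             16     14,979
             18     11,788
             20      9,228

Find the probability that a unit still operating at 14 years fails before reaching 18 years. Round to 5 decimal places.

0.31297

P(fail before 18 | operational at 14) = 1 − N(18)/N(14) = 1 − 11,788/17,158 = (5,370)/17,158 = 0.312974.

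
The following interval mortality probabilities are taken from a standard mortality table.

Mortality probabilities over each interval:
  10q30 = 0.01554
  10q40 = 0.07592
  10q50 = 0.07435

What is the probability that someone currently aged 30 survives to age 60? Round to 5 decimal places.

0.84208

30p30 = (1 − 0.01554) × (1 − 0.07592) × (1 − 0.07435).
= 0.98446 × 0.92408 × 0.92565 = 0.842082.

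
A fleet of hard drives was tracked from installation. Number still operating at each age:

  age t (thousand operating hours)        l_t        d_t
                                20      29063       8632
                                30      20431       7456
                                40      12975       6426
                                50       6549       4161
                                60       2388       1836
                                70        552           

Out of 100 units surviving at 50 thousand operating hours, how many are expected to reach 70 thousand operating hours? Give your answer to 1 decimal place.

The relevant probability is 552/6549 = 0.084288.
Expected number = 100 × 0.084288 = 8.4.

8.4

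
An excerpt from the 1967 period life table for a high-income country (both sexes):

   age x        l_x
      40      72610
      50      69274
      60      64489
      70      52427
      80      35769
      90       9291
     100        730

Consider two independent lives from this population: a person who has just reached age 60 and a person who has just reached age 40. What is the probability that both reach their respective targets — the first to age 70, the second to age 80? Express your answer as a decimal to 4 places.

p₁ = l_70/l_60 = 52427/64489 = 0.812960; p₂ = l_80/l_40 = 35769/72610 = 0.492618.
P(both) = p₁ × p₂ = 0.812960 × 0.492618 = 0.400479.

0.4005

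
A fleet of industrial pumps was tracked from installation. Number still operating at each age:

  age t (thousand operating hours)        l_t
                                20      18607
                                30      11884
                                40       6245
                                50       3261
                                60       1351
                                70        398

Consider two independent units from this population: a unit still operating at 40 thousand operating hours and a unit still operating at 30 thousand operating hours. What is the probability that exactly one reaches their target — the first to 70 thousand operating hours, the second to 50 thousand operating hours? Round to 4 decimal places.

p₁ = l_70/l_40 = 398/6245 = 0.063731; p₂ = l_50/l_30 = 3261/11884 = 0.274403.
P(exactly one) = p₁(1−p₂) + (1−p₁)p₂ = 0.046243 + 0.256915 = 0.303158.

0.3032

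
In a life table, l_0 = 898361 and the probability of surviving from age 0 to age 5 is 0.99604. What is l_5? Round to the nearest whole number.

l_5 = l_0 × p = 898361 × 0.99604 = 894803.

894803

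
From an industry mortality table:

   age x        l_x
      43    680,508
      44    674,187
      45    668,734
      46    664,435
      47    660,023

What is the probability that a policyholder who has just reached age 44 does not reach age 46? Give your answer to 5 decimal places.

P(die before 46 | alive at 44) = 1 − l_46/l_44 = 1 − 664,435/674,187 = (9,752)/674,187 = 0.014465.

0.01446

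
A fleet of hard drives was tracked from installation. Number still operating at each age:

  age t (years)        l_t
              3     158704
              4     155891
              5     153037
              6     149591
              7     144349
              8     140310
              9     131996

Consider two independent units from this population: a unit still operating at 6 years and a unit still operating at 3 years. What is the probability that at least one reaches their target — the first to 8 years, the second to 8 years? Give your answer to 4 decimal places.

p₁ = l_8/l_6 = 140310/149591 = 0.937957; p₂ = l_8/l_3 = 140310/158704 = 0.884099.
P(at least one) = 1 − (1−p₁)(1−p₂) = 1 − 0.062043 × 0.115901 = 0.992809.

0.9928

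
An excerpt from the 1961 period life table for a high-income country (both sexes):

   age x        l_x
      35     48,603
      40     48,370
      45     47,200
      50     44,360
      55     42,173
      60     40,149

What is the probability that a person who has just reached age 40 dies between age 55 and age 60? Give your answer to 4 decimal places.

0.0418

This is the probability of reaching 55 but not 60, conditional on being alive at 40: (l_55 − l_60) / l_40.
= (42,173 − 40,149) / 48,370 = 2,024 / 48,370 = 0.041844.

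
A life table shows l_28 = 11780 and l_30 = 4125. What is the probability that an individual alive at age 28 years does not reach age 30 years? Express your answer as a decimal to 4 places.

P(die before 30 | alive at 28) = 1 − l_30/l_28 = 1 − 4125/11780 = (7655)/11780 = 0.649830.

0.6498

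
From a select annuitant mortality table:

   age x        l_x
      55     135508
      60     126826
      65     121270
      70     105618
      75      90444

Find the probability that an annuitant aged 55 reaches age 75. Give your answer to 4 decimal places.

We want 20p55 = l_75/l_55.
The conditional survival probability is l_75/l_55 = 90444/135508 = 0.667444.

0.6674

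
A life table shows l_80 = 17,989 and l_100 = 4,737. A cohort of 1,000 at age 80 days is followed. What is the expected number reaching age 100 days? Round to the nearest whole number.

263

The relevant probability is 4,737/17,989 = 0.263328.
Expected number = 1,000 × 0.263328 = 263.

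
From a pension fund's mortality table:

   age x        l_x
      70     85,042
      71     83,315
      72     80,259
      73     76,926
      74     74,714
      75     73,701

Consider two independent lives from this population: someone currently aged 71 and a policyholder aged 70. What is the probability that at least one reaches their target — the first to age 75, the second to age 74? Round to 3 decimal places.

p₁ = l_75/l_71 = 73,701/83,315 = 0.884607; p₂ = l_74/l_70 = 74,714/85,042 = 0.878554.
P(at least one) = 1 − (1−p₁)(1−p₂) = 1 − 0.115393 × 0.121446 = 0.985986.

0.986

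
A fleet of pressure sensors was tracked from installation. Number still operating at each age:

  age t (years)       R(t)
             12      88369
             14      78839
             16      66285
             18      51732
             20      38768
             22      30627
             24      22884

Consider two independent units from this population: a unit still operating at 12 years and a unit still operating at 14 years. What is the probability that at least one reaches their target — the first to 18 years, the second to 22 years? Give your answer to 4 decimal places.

0.7465

p₁ = R(18)/R(12) = 51732/88369 = 0.585409; p₂ = R(22)/R(14) = 30627/78839 = 0.388475.
P(at least one) = 1 − (1−p₁)(1−p₂) = 1 − 0.414591 × 0.611525 = 0.746467.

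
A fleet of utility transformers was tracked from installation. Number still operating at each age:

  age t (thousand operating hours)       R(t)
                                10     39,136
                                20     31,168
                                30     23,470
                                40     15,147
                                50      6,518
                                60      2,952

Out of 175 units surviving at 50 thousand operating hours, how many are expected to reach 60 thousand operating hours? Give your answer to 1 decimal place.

79.3

The relevant probability is 2,952/6,518 = 0.452900.
Expected number = 175 × 0.452900 = 79.3.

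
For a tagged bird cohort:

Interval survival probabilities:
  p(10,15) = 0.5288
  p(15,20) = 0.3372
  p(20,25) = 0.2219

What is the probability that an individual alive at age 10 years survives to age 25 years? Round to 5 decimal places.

P(survive 10→25) = 0.5288 × 0.3372 × 0.2219.
= 0.039567.

0.03957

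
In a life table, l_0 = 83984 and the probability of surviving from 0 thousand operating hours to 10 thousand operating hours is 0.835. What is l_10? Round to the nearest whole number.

70127

l_10 = l_0 × p = 83984 × 0.835 = 70127.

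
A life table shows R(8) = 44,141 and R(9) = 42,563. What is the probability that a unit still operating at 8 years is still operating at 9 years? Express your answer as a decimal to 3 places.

0.964

The conditional survival probability is R(9)/R(8) = 42,563/44,141 = 0.964251.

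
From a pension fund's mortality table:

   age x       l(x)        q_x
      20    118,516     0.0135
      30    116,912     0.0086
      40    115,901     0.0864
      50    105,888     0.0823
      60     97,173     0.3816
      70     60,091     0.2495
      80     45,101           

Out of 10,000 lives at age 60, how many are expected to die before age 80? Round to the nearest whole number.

5359

The relevant probability is 1 − 45,101/97,173 = 0.535869.
Expected number = 10,000 × 0.535869 = 5359.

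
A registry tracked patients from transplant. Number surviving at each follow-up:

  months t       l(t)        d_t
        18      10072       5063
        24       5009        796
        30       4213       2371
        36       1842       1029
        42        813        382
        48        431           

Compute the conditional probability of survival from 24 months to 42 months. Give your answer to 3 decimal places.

The conditional survival probability is l(42)/l(24) = 813/5009 = 0.162308.

0.162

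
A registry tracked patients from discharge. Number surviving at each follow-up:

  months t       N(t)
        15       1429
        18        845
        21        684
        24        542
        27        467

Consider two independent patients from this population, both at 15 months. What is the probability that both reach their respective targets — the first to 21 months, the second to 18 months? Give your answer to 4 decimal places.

p₁ = N(21)/N(15) = 684/1429 = 0.478656; p₂ = N(18)/N(15) = 845/1429 = 0.591323.
P(both) = p₁ × p₂ = 0.478656 × 0.591323 = 0.283040.

0.2830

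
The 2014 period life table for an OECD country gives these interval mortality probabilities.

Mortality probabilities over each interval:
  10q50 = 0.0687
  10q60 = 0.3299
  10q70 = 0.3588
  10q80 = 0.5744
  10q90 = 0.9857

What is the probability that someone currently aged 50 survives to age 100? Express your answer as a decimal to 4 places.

Chaining the interval survival probabilities: (1 − 0.0687) × (1 − 0.3299) × (1 − 0.3588) × (1 − 0.5744) × (1 − 0.9857).
= 0.9313 × 0.6701 × 0.6412 × 0.4256 × 0.0143 = 0.002435.

0.0024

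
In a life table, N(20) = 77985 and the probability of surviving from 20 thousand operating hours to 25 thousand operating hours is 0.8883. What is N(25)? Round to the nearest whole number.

69274

N(25) = N(20) × p = 77985 × 0.8883 = 69274.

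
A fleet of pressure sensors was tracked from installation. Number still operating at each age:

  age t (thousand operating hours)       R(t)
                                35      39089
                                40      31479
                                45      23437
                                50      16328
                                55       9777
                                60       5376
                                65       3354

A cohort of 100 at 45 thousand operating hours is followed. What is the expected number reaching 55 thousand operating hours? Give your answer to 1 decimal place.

41.7

The relevant probability is 9777/23437 = 0.417161.
Expected number = 100 × 0.417161 = 41.7.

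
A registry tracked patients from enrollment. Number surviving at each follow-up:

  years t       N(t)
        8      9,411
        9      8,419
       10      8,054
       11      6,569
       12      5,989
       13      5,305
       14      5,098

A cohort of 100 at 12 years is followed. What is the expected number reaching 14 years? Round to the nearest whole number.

85

The relevant probability is 5,098/5,989 = 0.851227.
Expected number = 100 × 0.851227 = 85.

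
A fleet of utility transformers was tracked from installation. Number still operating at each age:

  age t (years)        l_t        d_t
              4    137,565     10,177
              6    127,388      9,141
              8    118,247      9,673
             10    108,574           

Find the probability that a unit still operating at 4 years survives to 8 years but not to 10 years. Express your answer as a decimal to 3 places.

0.070

This is the probability of reaching 8 but not 10, conditional on being operational at 4: (l_8 − l_10) / l_4.
= (118,247 − 108,574) / 137,565 = 9,673 / 137,565 = 0.070316.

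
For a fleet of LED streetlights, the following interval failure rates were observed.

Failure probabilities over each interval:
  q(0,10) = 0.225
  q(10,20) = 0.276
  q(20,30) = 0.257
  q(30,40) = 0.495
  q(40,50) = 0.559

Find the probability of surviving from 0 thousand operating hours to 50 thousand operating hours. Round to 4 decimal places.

The overall survival probability is (1 − 0.225) × (1 − 0.276) × (1 − 0.257) × (1 − 0.495) × (1 − 0.559).
= 0.775 × 0.724 × 0.743 × 0.505 × 0.441 = 0.092845.

0.0928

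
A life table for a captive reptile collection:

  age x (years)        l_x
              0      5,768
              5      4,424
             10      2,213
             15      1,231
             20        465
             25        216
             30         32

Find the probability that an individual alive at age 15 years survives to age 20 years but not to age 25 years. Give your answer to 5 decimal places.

This is the probability of reaching 20 but not 25, conditional on being alive at 15: (l_20 − l_25) / l_15.
= (465 − 216) / 1,231 = 249 / 1,231 = 0.202275.

0.20227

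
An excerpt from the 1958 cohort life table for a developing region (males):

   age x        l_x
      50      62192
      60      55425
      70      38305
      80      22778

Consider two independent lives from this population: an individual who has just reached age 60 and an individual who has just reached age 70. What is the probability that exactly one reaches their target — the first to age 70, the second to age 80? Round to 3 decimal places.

p₁ = l_70/l_60 = 38305/55425 = 0.691114; p₂ = l_80/l_70 = 22778/38305 = 0.594648.
P(exactly one) = p₁(1−p₂) + (1−p₁)p₂ = 0.280144 + 0.183678 = 0.463823.

0.464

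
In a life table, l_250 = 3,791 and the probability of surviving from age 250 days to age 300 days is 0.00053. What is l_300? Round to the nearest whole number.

l_300 = l_250 × p = 3,791 × 0.00053 = 2.

2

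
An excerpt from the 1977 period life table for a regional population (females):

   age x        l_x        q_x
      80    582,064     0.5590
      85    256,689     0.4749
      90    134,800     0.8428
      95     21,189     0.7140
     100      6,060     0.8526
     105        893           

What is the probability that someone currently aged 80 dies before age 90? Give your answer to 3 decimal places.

P(die before 90 | alive at 80) = 1 − l_90/l_80 = 1 − 134,800/582,064 = (447,264)/582,064 = 0.768410.

0.768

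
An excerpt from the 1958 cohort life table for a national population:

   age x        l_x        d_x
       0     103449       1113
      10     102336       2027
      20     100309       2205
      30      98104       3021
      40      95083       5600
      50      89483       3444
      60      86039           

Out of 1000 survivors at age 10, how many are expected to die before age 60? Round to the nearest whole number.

The relevant probability is 1 − 86039/102336 = 0.159250.
Expected number = 1000 × 0.159250 = 159.

159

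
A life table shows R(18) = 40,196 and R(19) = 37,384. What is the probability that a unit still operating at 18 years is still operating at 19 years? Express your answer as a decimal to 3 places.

0.930

The conditional survival probability is R(19)/R(18) = 37,384/40,196 = 0.930043.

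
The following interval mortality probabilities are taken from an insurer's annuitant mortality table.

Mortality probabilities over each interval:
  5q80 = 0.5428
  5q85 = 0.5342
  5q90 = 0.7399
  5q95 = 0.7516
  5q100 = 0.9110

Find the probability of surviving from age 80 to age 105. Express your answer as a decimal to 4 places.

0.0012

25p80 = (1 − 0.5428) × (1 − 0.5342) × (1 − 0.7399) × (1 − 0.7516) × (1 − 0.9110).
= 0.4572 × 0.4658 × 0.2601 × 0.2484 × 0.0890 = 0.001225.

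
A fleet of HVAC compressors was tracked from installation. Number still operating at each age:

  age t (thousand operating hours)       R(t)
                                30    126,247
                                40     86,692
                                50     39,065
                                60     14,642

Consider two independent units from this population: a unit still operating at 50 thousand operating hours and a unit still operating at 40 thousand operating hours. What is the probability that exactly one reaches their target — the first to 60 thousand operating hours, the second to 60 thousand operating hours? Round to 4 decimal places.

p₁ = R(60)/R(50) = 14,642/39,065 = 0.374811; p₂ = R(60)/R(40) = 14,642/86,692 = 0.168897.
P(exactly one) = p₁(1−p₂) + (1−p₁)p₂ = 0.311507 + 0.105593 = 0.417099.

0.4171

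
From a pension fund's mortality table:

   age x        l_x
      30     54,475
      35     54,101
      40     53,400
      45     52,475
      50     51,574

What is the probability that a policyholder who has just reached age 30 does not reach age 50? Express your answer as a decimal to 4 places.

0.0533

P(die before 50 | alive at 30) = 1 − l_50/l_30 = 1 − 51,574/54,475 = (2,901)/54,475 = 0.053254.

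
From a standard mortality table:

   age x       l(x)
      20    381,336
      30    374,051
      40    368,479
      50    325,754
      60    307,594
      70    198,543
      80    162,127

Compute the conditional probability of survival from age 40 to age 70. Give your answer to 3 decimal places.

0.539

The conditional survival probability is l(70)/l(40) = 198,543/368,479 = 0.538818.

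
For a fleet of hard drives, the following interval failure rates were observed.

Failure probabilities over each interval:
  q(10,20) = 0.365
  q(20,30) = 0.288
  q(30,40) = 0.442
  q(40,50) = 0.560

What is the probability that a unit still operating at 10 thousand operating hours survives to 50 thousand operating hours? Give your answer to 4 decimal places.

Survival from 10 to 50 is the product of surviving each interval: (1 − 0.365) × (1 − 0.288) × (1 − 0.442) × (1 − 0.560).
= 0.635 × 0.712 × 0.558 × 0.440 = 0.111005.

0.1110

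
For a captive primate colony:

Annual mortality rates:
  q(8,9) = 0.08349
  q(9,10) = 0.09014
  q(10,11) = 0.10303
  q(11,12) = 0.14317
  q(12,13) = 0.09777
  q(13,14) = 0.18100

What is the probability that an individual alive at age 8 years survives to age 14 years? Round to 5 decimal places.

Survival from 8 to 14 is the product of surviving each interval: (1 − 0.08349) × (1 − 0.09014) × (1 − 0.10303) × (1 − 0.14317) × (1 − 0.09777) × (1 − 0.18100).
= 0.91651 × 0.90986 × 0.89697 × 0.85683 × 0.90223 × 0.81900 = 0.473571.

0.47357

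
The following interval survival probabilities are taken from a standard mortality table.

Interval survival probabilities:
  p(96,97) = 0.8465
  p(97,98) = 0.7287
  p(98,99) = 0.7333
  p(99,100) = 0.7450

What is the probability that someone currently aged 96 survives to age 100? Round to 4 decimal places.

0.3370

P(survive 96→100) = 0.8465 × 0.7287 × 0.7333 × 0.7450.
= 0.336987.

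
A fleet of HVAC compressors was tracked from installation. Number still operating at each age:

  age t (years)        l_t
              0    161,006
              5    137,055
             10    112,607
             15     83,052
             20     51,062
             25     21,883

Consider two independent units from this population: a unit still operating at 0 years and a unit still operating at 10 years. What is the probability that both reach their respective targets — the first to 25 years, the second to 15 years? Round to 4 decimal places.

0.1002

p₁ = l_25/l_0 = 21,883/161,006 = 0.135914; p₂ = l_15/l_10 = 83,052/112,607 = 0.737539.
P(both) = p₁ × p₂ = 0.135914 × 0.737539 = 0.100242.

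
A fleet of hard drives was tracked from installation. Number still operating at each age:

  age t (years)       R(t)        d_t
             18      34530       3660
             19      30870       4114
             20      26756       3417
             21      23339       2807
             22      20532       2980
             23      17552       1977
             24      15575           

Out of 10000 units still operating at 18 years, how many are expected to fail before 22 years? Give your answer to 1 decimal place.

The relevant probability is 1 − 20532/34530 = 0.405387.
Expected number = 10000 × 0.405387 = 4053.9.

4053.9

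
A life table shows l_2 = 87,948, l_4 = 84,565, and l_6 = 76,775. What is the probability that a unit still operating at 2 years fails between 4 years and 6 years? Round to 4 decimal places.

This is the probability of reaching 4 but not 6, conditional on being operational at 2: (l_4 − l_6) / l_2.
= (84,565 − 76,775) / 87,948 = 7,790 / 87,948 = 0.088575.

0.0886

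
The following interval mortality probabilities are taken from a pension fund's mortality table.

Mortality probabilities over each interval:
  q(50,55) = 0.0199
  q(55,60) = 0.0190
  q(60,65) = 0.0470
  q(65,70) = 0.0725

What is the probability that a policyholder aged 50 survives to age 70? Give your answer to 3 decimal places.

Chaining the interval survival probabilities: (1 − 0.0199) × (1 − 0.0190) × (1 − 0.0470) × (1 − 0.0725).
= 0.9801 × 0.9810 × 0.9530 × 0.9275 = 0.849858.

0.850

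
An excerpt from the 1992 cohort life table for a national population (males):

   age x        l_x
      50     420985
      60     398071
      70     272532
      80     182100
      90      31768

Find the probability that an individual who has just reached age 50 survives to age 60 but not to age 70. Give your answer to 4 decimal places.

We want 10|10q50 = (l_60 − l_70)/l_50.
This is the probability of reaching 60 but not 70, conditional on being alive at 50: (l_60 − l_70) / l_50.
= (398071 − 272532) / 420985 = 125539 / 420985 = 0.298203.

0.2982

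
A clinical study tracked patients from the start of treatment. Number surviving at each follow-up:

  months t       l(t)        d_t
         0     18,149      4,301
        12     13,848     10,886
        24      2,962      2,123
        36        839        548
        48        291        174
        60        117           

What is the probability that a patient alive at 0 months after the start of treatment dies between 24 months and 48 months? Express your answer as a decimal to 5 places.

0.14717

This is the probability of reaching 24 but not 48, conditional on being alive at 0: (l(24) − l(48)) / l(0).
= (2,962 − 291) / 18,149 = 2,671 / 18,149 = 0.147171.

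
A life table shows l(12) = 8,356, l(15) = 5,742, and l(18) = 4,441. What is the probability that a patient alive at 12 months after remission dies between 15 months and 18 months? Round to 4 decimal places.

This is the probability of reaching 15 but not 18, conditional on being alive at 12: (l(15) − l(18)) / l(12).
= (5,742 − 4,441) / 8,356 = 1,301 / 8,356 = 0.155697.

0.1557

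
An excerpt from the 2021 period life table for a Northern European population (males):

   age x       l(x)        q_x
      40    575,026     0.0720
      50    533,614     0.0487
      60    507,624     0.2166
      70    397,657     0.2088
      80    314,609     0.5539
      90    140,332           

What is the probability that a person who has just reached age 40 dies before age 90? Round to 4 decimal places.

P(die before 90 | alive at 40) = 1 − l(90)/l(40) = 1 − 140,332/575,026 = (434,694)/575,026 = 0.755955.

0.7560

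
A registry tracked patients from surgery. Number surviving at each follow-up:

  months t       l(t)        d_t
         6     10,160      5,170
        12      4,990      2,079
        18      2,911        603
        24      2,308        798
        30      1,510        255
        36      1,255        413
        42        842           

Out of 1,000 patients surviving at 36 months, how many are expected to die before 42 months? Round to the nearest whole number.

329

The relevant probability is 1 − 842/1,255 = 0.329084.
Expected number = 1,000 × 0.329084 = 329.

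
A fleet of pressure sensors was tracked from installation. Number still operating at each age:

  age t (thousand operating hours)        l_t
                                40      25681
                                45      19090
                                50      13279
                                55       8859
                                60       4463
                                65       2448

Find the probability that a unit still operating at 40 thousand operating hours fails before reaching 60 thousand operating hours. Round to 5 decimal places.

P(fail before 60 | operational at 40) = 1 − l_60/l_40 = 1 − 4463/25681 = (21218)/25681 = 0.826214.

0.82621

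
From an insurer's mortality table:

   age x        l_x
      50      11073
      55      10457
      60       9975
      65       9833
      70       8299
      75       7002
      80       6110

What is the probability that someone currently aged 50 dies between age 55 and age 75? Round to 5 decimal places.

0.31202

This is the probability of reaching 55 but not 75, conditional on being alive at 50: (l_55 − l_75) / l_50.
= (10457 − 7002) / 11073 = 3455 / 11073 = 0.312020.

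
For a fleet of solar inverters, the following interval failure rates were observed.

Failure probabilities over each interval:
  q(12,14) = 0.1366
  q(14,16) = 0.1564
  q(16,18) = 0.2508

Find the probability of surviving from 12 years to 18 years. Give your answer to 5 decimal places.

P(survive 12→18) = (1 − 0.1366) × (1 − 0.1564) × (1 − 0.2508).
= 0.8634 × 0.8436 × 0.7492 = 0.545690.

0.54569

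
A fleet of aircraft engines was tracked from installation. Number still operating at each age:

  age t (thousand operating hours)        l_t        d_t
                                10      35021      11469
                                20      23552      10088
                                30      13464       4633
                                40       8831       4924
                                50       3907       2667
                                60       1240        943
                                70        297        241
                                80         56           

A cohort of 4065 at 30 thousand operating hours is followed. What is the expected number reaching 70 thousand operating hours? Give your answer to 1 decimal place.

The relevant probability is 297/13464 = 0.022059.
Expected number = 4065 × 0.022059 = 89.7.

89.7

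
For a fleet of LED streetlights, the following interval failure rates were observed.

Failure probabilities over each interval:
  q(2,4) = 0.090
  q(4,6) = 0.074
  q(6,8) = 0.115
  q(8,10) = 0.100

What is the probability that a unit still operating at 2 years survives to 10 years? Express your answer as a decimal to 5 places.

0.67118

P(survive 2→10) = (1 − 0.090) × (1 − 0.074) × (1 − 0.115) × (1 − 0.100).
= 0.910 × 0.926 × 0.885 × 0.900 = 0.671179.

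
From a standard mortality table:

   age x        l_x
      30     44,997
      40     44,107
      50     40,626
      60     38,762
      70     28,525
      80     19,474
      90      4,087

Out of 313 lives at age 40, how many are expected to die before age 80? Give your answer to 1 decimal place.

The relevant probability is 1 − 19,474/44,107 = 0.558483.
Expected number = 313 × 0.558483 = 174.8.

174.8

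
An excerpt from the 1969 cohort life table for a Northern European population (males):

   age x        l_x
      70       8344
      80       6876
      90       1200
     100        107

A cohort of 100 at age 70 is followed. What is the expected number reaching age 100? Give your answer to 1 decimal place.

1.3

The relevant probability is 107/8344 = 0.012824.
Expected number = 100 × 0.012824 = 1.3.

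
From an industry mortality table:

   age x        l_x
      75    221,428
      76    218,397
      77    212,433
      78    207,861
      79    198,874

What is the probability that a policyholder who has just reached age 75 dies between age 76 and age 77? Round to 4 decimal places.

0.0269

We want 1|1q75 = (l_76 − l_77)/l_75.
This is the probability of reaching 76 but not 77, conditional on being alive at 75: (l_76 − l_77) / l_75.
= (218,397 − 212,433) / 221,428 = 5,964 / 221,428 = 0.026934.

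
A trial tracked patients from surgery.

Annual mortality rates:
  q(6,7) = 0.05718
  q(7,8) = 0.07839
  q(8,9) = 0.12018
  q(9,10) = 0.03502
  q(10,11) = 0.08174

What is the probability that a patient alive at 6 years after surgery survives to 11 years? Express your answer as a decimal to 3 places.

Survival from 6 to 11 is the product of surviving each interval: (1 − 0.05718) × (1 − 0.07839) × (1 − 0.12018) × (1 − 0.03502) × (1 − 0.08174).
= 0.94282 × 0.92161 × 0.87982 × 0.96498 × 0.91826 = 0.677413.

0.677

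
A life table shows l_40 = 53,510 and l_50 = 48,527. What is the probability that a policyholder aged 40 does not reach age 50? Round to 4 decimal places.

0.0931

P(die before 50 | alive at 40) = 1 − l_50/l_40 = 1 − 48,527/53,510 = (4,983)/53,510 = 0.093123.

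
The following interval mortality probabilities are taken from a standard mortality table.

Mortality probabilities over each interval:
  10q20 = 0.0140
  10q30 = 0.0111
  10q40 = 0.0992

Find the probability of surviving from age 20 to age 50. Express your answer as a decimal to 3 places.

0.878

Chaining the interval survival probabilities: (1 − 0.0140) × (1 − 0.0111) × (1 − 0.0992).
= 0.9860 × 0.9889 × 0.9008 = 0.878330.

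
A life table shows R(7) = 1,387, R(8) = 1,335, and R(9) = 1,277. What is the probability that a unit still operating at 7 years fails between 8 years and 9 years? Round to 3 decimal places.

0.042

This is the probability of reaching 8 but not 9, conditional on being operational at 7: (R(8) − R(9)) / R(7).
= (1,335 − 1,277) / 1,387 = 58 / 1,387 = 0.041817.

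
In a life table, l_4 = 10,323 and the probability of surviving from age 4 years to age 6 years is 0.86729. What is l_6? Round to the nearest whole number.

l_6 = l_4 × p = 10,323 × 0.86729 = 8953.

8953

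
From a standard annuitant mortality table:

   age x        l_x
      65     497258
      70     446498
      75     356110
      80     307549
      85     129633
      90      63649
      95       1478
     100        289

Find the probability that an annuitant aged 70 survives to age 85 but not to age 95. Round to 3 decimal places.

We want 15|10q70 = (l_85 − l_95)/l_70.
This is the probability of reaching 85 but not 95, conditional on being alive at 70: (l_85 − l_95) / l_70.
= (129633 − 1478) / 446498 = 128155 / 446498 = 0.287023.

0.287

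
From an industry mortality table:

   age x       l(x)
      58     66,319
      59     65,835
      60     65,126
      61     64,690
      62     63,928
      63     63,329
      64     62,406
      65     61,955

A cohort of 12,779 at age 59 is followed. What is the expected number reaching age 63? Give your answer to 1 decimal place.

The relevant probability is 63,329/65,835 = 0.961935.
Expected number = 12,779 × 0.961935 = 12292.6.

12292.6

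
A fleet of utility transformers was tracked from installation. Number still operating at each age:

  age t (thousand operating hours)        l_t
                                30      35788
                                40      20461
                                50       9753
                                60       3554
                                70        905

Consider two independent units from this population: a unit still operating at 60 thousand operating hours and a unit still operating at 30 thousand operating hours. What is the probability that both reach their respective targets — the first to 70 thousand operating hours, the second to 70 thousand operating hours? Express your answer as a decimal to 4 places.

p₁ = l_70/l_60 = 905/3554 = 0.254643; p₂ = l_70/l_30 = 905/35788 = 0.025288.
P(both) = p₁ × p₂ = 0.254643 × 0.025288 = 0.006439.

0.0064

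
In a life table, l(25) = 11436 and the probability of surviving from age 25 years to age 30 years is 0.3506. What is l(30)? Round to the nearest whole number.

l(30) = l(25) × p = 11436 × 0.3506 = 4009.

4009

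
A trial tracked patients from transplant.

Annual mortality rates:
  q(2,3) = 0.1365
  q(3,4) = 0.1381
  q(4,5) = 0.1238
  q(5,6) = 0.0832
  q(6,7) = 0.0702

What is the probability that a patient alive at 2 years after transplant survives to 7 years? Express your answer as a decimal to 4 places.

P(survive 2→7) = (1 − 0.1365) × (1 − 0.1381) × (1 − 0.1238) × (1 − 0.0832) × (1 − 0.0702).
= 0.8635 × 0.8619 × 0.8762 × 0.9168 × 0.9298 = 0.555887.

0.5559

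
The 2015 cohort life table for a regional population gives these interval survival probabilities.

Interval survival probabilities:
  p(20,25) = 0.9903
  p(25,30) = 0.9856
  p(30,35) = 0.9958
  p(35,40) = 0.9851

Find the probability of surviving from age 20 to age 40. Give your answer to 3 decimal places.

Chaining the interval survival probabilities: 0.9903 × 0.9856 × 0.9958 × 0.9851.
= 0.957458.

0.957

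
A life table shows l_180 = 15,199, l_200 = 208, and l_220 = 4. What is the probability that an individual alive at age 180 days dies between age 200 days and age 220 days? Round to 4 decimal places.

0.0134

This is the probability of reaching 200 but not 220, conditional on being alive at 180: (l_200 − l_220) / l_180.
= (208 − 4) / 15,199 = 204 / 15,199 = 0.013422.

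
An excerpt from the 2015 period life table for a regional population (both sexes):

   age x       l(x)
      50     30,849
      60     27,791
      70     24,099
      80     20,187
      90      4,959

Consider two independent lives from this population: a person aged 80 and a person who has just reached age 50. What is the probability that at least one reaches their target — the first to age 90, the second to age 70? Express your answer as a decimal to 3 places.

p₁ = l(90)/l(80) = 4,959/20,187 = 0.245653; p₂ = l(70)/l(50) = 24,099/30,849 = 0.781192.
P(at least one) = 1 − (1−p₁)(1−p₂) = 1 − 0.754347 × 0.218808 = 0.834943.

0.835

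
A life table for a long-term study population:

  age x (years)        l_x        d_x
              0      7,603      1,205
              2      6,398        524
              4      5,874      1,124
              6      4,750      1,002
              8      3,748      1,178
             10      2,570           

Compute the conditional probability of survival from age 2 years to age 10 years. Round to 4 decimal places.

The conditional survival probability is l_10/l_2 = 2,570/6,398 = 0.401688.

0.4017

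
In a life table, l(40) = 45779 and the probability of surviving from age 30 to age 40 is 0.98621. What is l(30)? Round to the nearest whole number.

l(30) = l(40) / p = 45779 / 0.98621 = 46419.

46419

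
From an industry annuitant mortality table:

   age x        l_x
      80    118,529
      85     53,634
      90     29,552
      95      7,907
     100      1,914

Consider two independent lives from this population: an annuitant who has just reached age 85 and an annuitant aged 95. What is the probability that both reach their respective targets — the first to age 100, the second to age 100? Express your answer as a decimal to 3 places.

p₁ = l_100/l_85 = 1,914/53,634 = 0.035686; p₂ = l_100/l_95 = 1,914/7,907 = 0.242064.
P(both) = p₁ × p₂ = 0.035686 × 0.242064 = 0.008638.

0.009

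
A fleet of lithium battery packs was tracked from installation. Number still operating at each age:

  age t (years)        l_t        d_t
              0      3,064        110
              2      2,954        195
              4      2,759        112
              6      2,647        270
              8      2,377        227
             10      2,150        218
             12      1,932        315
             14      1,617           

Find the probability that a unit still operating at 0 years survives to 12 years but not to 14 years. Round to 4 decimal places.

This is the probability of reaching 12 but not 14, conditional on being operational at 0: (l_12 − l_14) / l_0.
= (1,932 − 1,617) / 3,064 = 315 / 3,064 = 0.102807.

0.1028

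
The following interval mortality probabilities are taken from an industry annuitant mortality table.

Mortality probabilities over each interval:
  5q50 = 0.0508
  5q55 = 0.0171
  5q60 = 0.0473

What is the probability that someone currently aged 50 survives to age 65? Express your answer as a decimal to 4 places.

Chaining the interval survival probabilities: (1 − 0.0508) × (1 − 0.0171) × (1 − 0.0473).
= 0.9492 × 0.9829 × 0.9527 = 0.888839.

0.8888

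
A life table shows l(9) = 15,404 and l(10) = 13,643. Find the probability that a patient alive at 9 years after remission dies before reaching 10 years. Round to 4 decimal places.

0.1143

P(die before 10 | alive at 9) = 1 − l(10)/l(9) = 1 − 13,643/15,404 = (1,761)/15,404 = 0.114321.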